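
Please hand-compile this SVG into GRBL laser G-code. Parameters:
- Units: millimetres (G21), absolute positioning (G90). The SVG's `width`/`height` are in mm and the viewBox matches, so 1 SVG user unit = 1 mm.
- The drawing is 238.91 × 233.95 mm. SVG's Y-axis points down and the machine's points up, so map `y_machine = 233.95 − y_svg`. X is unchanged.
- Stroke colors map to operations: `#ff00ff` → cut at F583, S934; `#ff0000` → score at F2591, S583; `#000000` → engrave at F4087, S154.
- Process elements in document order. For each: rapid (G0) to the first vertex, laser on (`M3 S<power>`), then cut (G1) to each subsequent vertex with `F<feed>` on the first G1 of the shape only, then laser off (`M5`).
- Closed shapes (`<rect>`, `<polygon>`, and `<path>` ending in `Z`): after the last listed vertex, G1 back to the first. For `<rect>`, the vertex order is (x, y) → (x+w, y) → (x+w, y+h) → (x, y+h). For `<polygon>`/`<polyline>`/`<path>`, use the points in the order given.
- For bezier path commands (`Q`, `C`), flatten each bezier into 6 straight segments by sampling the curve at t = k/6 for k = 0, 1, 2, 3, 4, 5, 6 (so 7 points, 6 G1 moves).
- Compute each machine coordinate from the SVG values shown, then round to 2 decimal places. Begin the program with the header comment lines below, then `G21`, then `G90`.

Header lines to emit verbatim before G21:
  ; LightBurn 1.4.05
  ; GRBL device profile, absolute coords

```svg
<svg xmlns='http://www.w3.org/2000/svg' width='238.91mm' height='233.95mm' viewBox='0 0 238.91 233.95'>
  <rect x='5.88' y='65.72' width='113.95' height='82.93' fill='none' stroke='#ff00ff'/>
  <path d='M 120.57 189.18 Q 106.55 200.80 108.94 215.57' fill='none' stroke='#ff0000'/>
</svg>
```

; LightBurn 1.4.05
; GRBL device profile, absolute coords
G21
G90
G0 X5.88 Y168.23
M3 S934
G1 X119.83 Y168.23 F583
G1 X119.83 Y85.30
G1 X5.88 Y85.30
G1 X5.88 Y168.23
M5
G0 X120.57 Y44.77
M3 S583
G1 X116.35 Y40.81 F2591
G1 X113.05 Y36.67
G1 X110.65 Y32.36
G1 X109.17 Y27.88
G1 X108.60 Y23.22
G1 X108.94 Y18.38
M5

Since the viewBox matches the mm dimensions, user units are millimetres directly. The only transform is the Y-flip y_m = 233.95 − y_svg.

Shape 1 is a rectangle drawn with `<rect>`. Its stroke #ff00ff means cut at S934, F583. After flipping Y the toolpath is (5.88,168.23) → (119.83,168.23) → (119.83,85.30) → (5.88,85.30) → (5.88,168.23), returning to the start.

Shape 2 is a quadratic bezier drawn with `<path>`. Its stroke #ff0000 means score at S583, F2591. After flipping Y the toolpath is (120.57,44.77) → (116.35,40.81) → (113.05,36.67) → (110.65,32.36) → (109.17,27.88) → (108.60,23.22) → (108.94,18.38).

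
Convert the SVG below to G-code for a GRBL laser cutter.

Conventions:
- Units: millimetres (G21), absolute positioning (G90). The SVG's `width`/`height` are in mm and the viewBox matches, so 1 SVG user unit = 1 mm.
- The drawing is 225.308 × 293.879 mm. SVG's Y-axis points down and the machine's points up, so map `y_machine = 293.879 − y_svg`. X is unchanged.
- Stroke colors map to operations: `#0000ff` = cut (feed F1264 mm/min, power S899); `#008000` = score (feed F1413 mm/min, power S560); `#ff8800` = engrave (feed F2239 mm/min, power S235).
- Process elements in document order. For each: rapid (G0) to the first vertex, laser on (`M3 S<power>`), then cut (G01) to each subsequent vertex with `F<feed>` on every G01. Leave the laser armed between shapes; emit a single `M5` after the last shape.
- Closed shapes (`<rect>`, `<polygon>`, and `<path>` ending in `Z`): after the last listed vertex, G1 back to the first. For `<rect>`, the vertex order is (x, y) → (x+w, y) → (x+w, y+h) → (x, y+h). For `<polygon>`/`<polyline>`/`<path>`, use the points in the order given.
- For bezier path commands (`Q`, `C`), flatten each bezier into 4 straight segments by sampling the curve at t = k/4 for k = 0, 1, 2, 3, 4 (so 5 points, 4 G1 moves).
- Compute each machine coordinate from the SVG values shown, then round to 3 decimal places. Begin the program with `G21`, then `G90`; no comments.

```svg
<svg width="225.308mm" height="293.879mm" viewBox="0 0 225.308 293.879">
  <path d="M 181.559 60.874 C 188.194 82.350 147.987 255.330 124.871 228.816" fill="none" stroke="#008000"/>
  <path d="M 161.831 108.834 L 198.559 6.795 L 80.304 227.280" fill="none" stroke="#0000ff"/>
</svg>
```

1 u = 1 mm; y_m = 293.879 − y.

[1] `<path>` cubic bezier, #008000→score S560 F1413: (181.559,233.005) → (178.751,193.975) → (164.372,131.038) → (144.414,77.098) → (124.871,65.063)

[2] `<path>` open polyline, #0000ff→cut S899 F1264: (161.831,185.045) → (198.559,287.084) → (80.304,66.599)

G21
G90
G0 X181.559 Y233.005
M3 S560
G01 X178.751 Y193.975 F1413
G01 X164.372 Y131.038 F1413
G01 X144.414 Y77.098 F1413
G01 X124.871 Y65.063 F1413
G0 X161.831 Y185.045
M3 S899
G01 X198.559 Y287.084 F1264
G01 X80.304 Y66.599 F1264
M5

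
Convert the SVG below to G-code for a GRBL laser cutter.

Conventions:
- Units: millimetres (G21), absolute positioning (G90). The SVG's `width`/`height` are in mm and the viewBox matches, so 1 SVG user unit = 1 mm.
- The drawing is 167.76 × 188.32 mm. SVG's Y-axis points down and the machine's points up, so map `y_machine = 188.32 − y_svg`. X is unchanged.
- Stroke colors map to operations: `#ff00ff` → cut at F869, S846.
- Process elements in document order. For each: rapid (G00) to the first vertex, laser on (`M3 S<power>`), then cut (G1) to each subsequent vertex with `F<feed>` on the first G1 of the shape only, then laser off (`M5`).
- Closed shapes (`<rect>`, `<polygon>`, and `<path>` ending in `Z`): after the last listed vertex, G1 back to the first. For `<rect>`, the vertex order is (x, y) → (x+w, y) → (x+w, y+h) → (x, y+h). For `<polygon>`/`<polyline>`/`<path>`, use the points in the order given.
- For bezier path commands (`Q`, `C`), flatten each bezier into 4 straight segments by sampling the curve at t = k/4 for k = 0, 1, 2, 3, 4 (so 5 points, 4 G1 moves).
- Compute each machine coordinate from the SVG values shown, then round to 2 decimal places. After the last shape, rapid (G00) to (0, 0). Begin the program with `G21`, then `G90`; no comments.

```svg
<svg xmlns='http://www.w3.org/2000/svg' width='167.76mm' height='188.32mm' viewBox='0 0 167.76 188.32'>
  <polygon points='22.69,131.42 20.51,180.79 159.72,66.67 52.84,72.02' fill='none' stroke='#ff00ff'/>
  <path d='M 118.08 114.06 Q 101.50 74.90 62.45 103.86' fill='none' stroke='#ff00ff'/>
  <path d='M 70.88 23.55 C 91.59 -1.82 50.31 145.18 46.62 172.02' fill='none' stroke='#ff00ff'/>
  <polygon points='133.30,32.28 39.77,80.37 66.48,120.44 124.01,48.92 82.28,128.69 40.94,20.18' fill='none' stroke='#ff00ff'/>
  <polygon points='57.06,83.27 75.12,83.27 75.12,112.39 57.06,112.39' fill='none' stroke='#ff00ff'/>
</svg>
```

1 u = 1 mm; y_m = 188.32 − y.

[1] `<polygon>` closed polygon, #ff00ff→cut S846 F869: (22.69,56.90) → (20.51,7.53) → (159.72,121.65) → (52.84,116.30) → (22.69,56.90) (closed)

[2] `<path>` quadratic bezier, #ff00ff→cut S846 F869: (118.08,74.26) → (108.39,89.58) → (95.88,96.39) → (80.57,94.68) → (62.45,84.46)

[3] `<path>` cubic bezier, #ff00ff→cut S846 F869: (70.88,164.77) → (76.35,156.05) → (67.90,110.11) → (54.88,54.39) → (46.62,16.30)

[4] `<polygon>` closed polygon, #ff00ff→cut S846 F869: (133.30,156.04) → (39.77,107.95) → (66.48,67.88) → (124.01,139.40) → (82.28,59.63) → (40.94,168.14) → (133.30,156.04) (closed)

[5] `<polygon>` rectangle, #ff00ff→cut S846 F869: (57.06,105.05) → (75.12,105.05) → (75.12,75.93) → (57.06,75.93) → (57.06,105.05) (closed)

G21
G90
G00 X22.69 Y56.90
M3 S846
G1 X20.51 Y7.53 F869
G1 X159.72 Y121.65
G1 X52.84 Y116.30
G1 X22.69 Y56.90
M5
G00 X118.08 Y74.26
M3 S846
G1 X108.39 Y89.58 F869
G1 X95.88 Y96.39
G1 X80.57 Y94.68
G1 X62.45 Y84.46
M5
G00 X70.88 Y164.77
M3 S846
G1 X76.35 Y156.05 F869
G1 X67.90 Y110.11
G1 X54.88 Y54.39
G1 X46.62 Y16.30
M5
G00 X133.30 Y156.04
M3 S846
G1 X39.77 Y107.95 F869
G1 X66.48 Y67.88
G1 X124.01 Y139.40
G1 X82.28 Y59.63
G1 X40.94 Y168.14
G1 X133.30 Y156.04
M5
G00 X57.06 Y105.05
M3 S846
G1 X75.12 Y105.05 F869
G1 X75.12 Y75.93
G1 X57.06 Y75.93
G1 X57.06 Y105.05
M5
G00 X0.00 Y0.00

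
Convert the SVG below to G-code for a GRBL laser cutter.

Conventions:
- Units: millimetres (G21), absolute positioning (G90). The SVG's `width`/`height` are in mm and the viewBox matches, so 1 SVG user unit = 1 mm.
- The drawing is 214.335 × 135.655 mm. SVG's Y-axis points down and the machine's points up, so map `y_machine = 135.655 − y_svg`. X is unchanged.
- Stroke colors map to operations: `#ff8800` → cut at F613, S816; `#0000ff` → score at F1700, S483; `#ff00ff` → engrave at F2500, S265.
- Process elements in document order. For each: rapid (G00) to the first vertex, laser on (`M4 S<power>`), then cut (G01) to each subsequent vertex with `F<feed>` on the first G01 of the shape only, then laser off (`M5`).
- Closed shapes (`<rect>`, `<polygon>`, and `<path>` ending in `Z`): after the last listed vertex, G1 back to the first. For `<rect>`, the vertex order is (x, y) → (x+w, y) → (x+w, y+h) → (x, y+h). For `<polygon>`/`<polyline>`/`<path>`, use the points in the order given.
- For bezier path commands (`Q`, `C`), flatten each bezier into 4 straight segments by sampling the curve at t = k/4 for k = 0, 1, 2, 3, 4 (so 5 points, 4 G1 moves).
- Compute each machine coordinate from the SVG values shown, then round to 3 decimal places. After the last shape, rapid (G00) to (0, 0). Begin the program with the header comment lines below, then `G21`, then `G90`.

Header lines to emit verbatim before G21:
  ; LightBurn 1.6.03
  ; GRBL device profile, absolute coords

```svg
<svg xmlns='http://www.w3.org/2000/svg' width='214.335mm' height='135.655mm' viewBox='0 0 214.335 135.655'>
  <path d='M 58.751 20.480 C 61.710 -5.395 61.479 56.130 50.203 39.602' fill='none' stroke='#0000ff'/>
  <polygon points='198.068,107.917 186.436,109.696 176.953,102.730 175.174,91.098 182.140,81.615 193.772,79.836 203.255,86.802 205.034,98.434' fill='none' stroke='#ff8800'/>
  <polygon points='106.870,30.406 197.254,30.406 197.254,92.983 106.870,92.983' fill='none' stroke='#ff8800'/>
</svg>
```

; LightBurn 1.6.03
; GRBL device profile, absolute coords
G21
G90
G00 X58.751 Y115.175
M4 S483
G01 X60.249 Y120.779 F1700
G01 X59.815 Y109.119
G01 X56.712 Y95.707
G01 X50.203 Y96.053
M5
G00 X198.068 Y27.738
M4 S816
G01 X186.436 Y25.959 F613
G01 X176.953 Y32.925
G01 X175.174 Y44.557
G01 X182.140 Y54.040
G01 X193.772 Y55.819
G01 X203.255 Y48.853
G01 X205.034 Y37.221
G01 X198.068 Y27.738
M5
G00 X106.870 Y105.249
M4 S816
G01 X197.254 Y105.249 F613
G01 X197.254 Y42.672
G01 X106.870 Y42.672
G01 X106.870 Y105.249
M5
G00 X0.000 Y0.000

1 u = 1 mm; y_m = 135.655 − y.

[1] `<path>` cubic bezier, #0000ff→score S483 F1700: (58.751,115.175) → (60.249,120.779) → (59.815,109.119) → (56.712,95.707) → (50.203,96.053)

[2] `<polygon>` regular polygon, #ff8800→cut S816 F613: (198.068,27.738) → (186.436,25.959) → (176.953,32.925) → (175.174,44.557) → (182.140,54.040) → (193.772,55.819) → (203.255,48.853) → (205.034,37.221) → (198.068,27.738) (closed)

[3] `<polygon>` rectangle, #ff8800→cut S816 F613: (106.870,105.249) → (197.254,105.249) → (197.254,42.672) → (106.870,42.672) → (106.870,105.249) (closed)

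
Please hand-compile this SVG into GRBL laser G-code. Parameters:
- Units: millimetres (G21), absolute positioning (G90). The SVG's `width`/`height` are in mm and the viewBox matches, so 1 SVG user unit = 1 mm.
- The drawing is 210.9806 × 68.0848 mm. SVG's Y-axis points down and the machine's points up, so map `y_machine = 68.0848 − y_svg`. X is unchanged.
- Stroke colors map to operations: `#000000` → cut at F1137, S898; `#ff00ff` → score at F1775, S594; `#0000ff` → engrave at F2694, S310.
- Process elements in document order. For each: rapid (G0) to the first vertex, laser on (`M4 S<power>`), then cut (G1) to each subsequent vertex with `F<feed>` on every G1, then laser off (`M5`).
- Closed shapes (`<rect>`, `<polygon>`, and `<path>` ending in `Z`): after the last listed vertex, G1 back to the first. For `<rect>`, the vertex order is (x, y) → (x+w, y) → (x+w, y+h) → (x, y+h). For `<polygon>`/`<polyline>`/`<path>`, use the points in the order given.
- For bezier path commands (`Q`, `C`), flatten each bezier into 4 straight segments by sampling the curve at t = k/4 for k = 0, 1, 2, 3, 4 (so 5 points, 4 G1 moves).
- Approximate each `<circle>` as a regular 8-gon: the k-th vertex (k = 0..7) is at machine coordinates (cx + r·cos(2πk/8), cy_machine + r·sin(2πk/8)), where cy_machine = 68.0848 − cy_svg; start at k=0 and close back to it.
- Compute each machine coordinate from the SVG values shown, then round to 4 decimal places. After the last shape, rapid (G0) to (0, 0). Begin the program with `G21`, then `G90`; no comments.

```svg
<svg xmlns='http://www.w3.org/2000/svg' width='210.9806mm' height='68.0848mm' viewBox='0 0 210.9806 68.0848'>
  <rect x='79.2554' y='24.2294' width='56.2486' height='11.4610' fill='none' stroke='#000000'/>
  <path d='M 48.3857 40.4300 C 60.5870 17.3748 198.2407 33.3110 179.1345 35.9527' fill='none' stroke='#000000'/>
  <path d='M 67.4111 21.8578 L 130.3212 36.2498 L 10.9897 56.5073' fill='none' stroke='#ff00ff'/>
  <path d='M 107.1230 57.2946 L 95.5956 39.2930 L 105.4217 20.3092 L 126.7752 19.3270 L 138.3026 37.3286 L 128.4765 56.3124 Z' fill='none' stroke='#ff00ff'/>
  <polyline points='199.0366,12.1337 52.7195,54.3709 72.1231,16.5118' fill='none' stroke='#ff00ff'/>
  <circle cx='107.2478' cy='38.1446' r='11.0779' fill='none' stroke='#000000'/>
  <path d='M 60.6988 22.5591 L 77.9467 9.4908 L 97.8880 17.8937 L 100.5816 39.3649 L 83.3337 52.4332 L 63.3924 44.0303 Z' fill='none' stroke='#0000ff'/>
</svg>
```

Since the viewBox matches the mm dimensions, user units are millimetres directly. The only transform is the Y-flip y_m = 68.0848 − y_svg.

Shape 1 is a rectangle drawn with `<rect>`. Its stroke #000000 means cut at S898, F1137. After flipping Y the toolpath is (79.2554,43.8554) → (135.5040,43.8554) → (135.5040,32.3944) → (79.2554,32.3944) → (79.2554,43.8554), returning to the start.

Shape 2 is a cubic bezier drawn with `<path>`. Its stroke #000000 means cut at S898, F1137. After flipping Y the toolpath is (48.3857,27.6548) → (76.6494,38.4523) → (125.5004,39.5298) → (168.4812,35.7891) → (179.1345,32.1321).

Shape 3 is a open polyline drawn with `<path>`. Its stroke #ff00ff means score at S594, F1775. After flipping Y the toolpath is (67.4111,46.2270) → (130.3212,31.8350) → (10.9897,11.5775).

Shape 4 is a regular polygon drawn with `<path>`. Its stroke #ff00ff means score at S594, F1775. After flipping Y the toolpath is (107.1230,10.7902) → (95.5956,28.7918) → (105.4217,47.7756) → (126.7752,48.7578) → (138.3026,30.7562) → (128.4765,11.7724) → (107.1230,10.7902), returning to the start.

Shape 5 is a open polyline drawn with `<polyline>`. Its stroke #ff00ff means score at S594, F1775. After flipping Y the toolpath is (199.0366,55.9511) → (52.7195,13.7139) → (72.1231,51.5730).

Shape 6 is a circle drawn with `<circle>`. Its stroke #000000 means cut at S898, F1137. After flipping Y the toolpath is (118.3257,29.9402) → (115.0811,37.7735) → (107.2478,41.0181) → (99.4145,37.7735) → (96.1699,29.9402) → (99.4145,22.1069) → (107.2478,18.8623) → (115.0811,22.1069) → (118.3257,29.9402), returning to the start.

Shape 7 is a regular polygon drawn with `<path>`. Its stroke #0000ff means engrave at S310, F2694. After flipping Y the toolpath is (60.6988,45.5257) → (77.9467,58.5940) → (97.8880,50.1911) → (100.5816,28.7199) → (83.3337,15.6516) → (63.3924,24.0545) → (60.6988,45.5257), returning to the start.

G21
G90
G0 X79.2554 Y43.8554
M4 S898
G1 X135.5040 Y43.8554 F1137
G1 X135.5040 Y32.3944 F1137
G1 X79.2554 Y32.3944 F1137
G1 X79.2554 Y43.8554 F1137
M5
G0 X48.3857 Y27.6548
M4 S898
G1 X76.6494 Y38.4523 F1137
G1 X125.5004 Y39.5298 F1137
G1 X168.4812 Y35.7891 F1137
G1 X179.1345 Y32.1321 F1137
M5
G0 X67.4111 Y46.2270
M4 S594
G1 X130.3212 Y31.8350 F1775
G1 X10.9897 Y11.5775 F1775
M5
G0 X107.1230 Y10.7902
M4 S594
G1 X95.5956 Y28.7918 F1775
G1 X105.4217 Y47.7756 F1775
G1 X126.7752 Y48.7578 F1775
G1 X138.3026 Y30.7562 F1775
G1 X128.4765 Y11.7724 F1775
G1 X107.1230 Y10.7902 F1775
M5
G0 X199.0366 Y55.9511
M4 S594
G1 X52.7195 Y13.7139 F1775
G1 X72.1231 Y51.5730 F1775
M5
G0 X118.3257 Y29.9402
M4 S898
G1 X115.0811 Y37.7735 F1137
G1 X107.2478 Y41.0181 F1137
G1 X99.4145 Y37.7735 F1137
G1 X96.1699 Y29.9402 F1137
G1 X99.4145 Y22.1069 F1137
G1 X107.2478 Y18.8623 F1137
G1 X115.0811 Y22.1069 F1137
G1 X118.3257 Y29.9402 F1137
M5
G0 X60.6988 Y45.5257
M4 S310
G1 X77.9467 Y58.5940 F2694
G1 X97.8880 Y50.1911 F2694
G1 X100.5816 Y28.7199 F2694
G1 X83.3337 Y15.6516 F2694
G1 X63.3924 Y24.0545 F2694
G1 X60.6988 Y45.5257 F2694
M5
G0 X0.0000 Y0.0000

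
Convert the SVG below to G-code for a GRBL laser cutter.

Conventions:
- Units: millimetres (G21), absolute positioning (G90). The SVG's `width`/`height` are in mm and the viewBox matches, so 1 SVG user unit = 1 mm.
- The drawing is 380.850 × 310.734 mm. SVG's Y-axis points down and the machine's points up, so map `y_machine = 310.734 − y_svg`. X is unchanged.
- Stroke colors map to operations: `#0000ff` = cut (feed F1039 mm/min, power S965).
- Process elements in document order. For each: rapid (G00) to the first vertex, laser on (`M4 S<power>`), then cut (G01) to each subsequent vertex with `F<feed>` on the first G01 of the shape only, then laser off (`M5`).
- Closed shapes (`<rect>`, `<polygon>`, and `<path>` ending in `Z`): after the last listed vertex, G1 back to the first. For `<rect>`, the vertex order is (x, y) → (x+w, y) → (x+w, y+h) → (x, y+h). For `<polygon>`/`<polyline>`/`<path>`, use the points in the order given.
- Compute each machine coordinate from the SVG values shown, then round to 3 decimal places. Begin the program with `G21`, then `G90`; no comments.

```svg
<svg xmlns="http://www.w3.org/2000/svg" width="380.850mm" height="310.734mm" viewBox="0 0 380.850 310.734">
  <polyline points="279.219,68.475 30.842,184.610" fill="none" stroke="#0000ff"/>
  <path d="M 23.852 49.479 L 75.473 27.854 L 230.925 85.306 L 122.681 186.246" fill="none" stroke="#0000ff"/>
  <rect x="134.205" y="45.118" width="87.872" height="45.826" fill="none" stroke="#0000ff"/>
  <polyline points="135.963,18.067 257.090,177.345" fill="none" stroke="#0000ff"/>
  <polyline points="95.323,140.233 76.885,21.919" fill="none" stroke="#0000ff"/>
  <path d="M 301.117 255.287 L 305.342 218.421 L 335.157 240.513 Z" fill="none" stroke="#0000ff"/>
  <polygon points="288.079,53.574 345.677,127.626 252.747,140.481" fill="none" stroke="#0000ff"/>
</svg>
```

G21
G90
G00 X279.219 Y242.259
M4 S965
G01 X30.842 Y126.124 F1039
M5
G00 X23.852 Y261.255
M4 S965
G01 X75.473 Y282.880 F1039
G01 X230.925 Y225.428
G01 X122.681 Y124.488
M5
G00 X134.205 Y265.616
M4 S965
G01 X222.077 Y265.616 F1039
G01 X222.077 Y219.790
G01 X134.205 Y219.790
G01 X134.205 Y265.616
M5
G00 X135.963 Y292.667
M4 S965
G01 X257.090 Y133.389 F1039
M5
G00 X95.323 Y170.501
M4 S965
G01 X76.885 Y288.815 F1039
M5
G00 X301.117 Y55.447
M4 S965
G01 X305.342 Y92.313 F1039
G01 X335.157 Y70.221
G01 X301.117 Y55.447
M5
G00 X288.079 Y257.160
M4 S965
G01 X345.677 Y183.108 F1039
G01 X252.747 Y170.253
G01 X288.079 Y257.160
M5

viewBox `0 0 380.850 310.734` with mm width/height → 1 unit = 1 mm. Flip: y_m = 310.734 − y_svg.

**Shape 1** — `<polyline>` line segment, stroke `#0000ff` → cut (S965, F1039). Machine vertices: (279.219,242.259) → (30.842,126.124). Open path.

**Shape 2** — `<path>` open polyline, stroke `#0000ff` → cut (S965, F1039). Machine vertices: (23.852,261.255) → (75.473,282.880) → (230.925,225.428) → (122.681,124.488). Open path.

**Shape 3** — `<rect>` rectangle, stroke `#0000ff` → cut (S965, F1039). Machine vertices: (134.205,265.616) → (222.077,265.616) → (222.077,219.790) → (134.205,219.790) → (134.205,265.616). Closed: final G1 returns to the first vertex.

**Shape 4** — `<polyline>` line segment, stroke `#0000ff` → cut (S965, F1039). Machine vertices: (135.963,292.667) → (257.090,133.389). Open path.

**Shape 5** — `<polyline>` line segment, stroke `#0000ff` → cut (S965, F1039). Machine vertices: (95.323,170.501) → (76.885,288.815). Open path.

**Shape 6** — `<path>` regular polygon, stroke `#0000ff` → cut (S965, F1039). Machine vertices: (301.117,55.447) → (305.342,92.313) → (335.157,70.221) → (301.117,55.447). Closed: final G1 returns to the first vertex.

**Shape 7** — `<polygon>` regular polygon, stroke `#0000ff` → cut (S965, F1039). Machine vertices: (288.079,257.160) → (345.677,183.108) → (252.747,170.253) → (288.079,257.160). Closed: final G1 returns to the first vertex.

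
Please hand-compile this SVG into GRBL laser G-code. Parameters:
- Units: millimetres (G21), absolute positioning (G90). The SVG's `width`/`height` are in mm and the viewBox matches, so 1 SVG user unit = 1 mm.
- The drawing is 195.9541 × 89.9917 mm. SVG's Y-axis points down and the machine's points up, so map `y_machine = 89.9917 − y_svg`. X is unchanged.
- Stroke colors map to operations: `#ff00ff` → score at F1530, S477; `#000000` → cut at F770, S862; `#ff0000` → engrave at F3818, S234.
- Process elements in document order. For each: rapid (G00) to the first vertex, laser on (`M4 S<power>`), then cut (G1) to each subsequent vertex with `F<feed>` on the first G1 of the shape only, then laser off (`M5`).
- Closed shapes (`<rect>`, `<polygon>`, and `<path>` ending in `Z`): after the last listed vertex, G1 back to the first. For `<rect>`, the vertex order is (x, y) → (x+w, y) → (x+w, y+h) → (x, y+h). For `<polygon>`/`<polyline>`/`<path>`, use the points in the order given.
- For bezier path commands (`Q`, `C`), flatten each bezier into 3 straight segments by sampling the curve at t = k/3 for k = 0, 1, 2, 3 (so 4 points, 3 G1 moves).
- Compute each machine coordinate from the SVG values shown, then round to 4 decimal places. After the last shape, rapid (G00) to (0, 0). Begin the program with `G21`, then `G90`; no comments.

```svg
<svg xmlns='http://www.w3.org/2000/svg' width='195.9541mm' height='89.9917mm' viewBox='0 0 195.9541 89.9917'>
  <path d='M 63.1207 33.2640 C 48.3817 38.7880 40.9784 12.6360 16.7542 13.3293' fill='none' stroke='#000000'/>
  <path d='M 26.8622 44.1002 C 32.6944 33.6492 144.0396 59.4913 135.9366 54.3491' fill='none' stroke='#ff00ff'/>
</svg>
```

G21
G90
G00 X63.1207 Y56.7277
M4 S862
G1 X49.9322 Y59.5949 F770
G1 X36.2661 Y70.5747
G1 X16.7542 Y76.6624
M5
G00 X26.8622 Y45.8915
M4 S477
G1 X59.5335 Y46.7366 F1530
G1 X112.5554 Y38.3367
G1 X135.9366 Y35.6426
M5
G00 X0.0000 Y0.0000

1 u = 1 mm; y_m = 89.9917 − y.

[1] `<path>` cubic bezier, #000000→cut S862 F770: (63.1207,56.7277) → (49.9322,59.5949) → (36.2661,70.5747) → (16.7542,76.6624)

[2] `<path>` cubic bezier, #ff00ff→score S477 F1530: (26.8622,45.8915) → (59.5335,46.7366) → (112.5554,38.3367) → (135.9366,35.6426)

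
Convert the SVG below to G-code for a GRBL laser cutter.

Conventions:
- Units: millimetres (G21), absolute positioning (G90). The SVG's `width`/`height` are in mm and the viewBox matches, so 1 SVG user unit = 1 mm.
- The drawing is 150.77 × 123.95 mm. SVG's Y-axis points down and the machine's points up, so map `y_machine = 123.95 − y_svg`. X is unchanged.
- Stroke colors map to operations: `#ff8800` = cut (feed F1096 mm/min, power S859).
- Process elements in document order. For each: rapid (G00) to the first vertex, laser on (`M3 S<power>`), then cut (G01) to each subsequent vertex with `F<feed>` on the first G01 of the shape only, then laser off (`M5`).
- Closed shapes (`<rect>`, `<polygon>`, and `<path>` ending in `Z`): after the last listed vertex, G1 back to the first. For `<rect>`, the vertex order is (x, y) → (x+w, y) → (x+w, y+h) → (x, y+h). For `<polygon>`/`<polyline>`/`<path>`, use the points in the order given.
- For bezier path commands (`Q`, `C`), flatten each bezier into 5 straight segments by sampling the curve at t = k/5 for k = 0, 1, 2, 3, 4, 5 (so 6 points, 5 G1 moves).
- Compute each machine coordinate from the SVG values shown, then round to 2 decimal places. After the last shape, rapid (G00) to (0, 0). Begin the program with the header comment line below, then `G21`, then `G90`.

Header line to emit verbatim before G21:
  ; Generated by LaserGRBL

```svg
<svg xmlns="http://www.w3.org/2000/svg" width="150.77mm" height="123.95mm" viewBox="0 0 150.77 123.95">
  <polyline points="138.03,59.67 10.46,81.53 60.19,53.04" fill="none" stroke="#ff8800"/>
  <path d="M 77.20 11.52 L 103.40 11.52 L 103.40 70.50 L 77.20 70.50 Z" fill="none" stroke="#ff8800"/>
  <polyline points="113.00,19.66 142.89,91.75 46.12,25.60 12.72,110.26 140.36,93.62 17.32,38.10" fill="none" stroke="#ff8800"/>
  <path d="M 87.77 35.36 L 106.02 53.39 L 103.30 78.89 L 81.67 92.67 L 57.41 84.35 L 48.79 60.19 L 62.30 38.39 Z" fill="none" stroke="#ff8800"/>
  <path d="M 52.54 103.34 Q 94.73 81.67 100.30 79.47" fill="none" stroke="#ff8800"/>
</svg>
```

; Generated by LaserGRBL
G21
G90
G00 X138.03 Y64.28
M3 S859
G01 X10.46 Y42.42 F1096
G01 X60.19 Y70.91
M5
G00 X77.20 Y112.43
M3 S859
G01 X103.40 Y112.43 F1096
G01 X103.40 Y53.45
G01 X77.20 Y53.45
G01 X77.20 Y112.43
M5
G00 X113.00 Y104.29
M3 S859
G01 X142.89 Y32.20 F1096
G01 X46.12 Y98.35
G01 X12.72 Y13.69
G01 X140.36 Y30.33
G01 X17.32 Y85.85
M5
G00 X87.77 Y88.59
M3 S859
G01 X106.02 Y70.56 F1096
G01 X103.30 Y45.06
G01 X81.67 Y31.28
G01 X57.41 Y39.60
G01 X48.79 Y63.76
G01 X62.30 Y85.56
G01 X87.77 Y88.59
M5
G00 X52.54 Y20.61
M3 S859
G01 X67.95 Y28.50 F1096
G01 X80.43 Y34.83
G01 X89.98 Y39.60
G01 X96.61 Y42.82
G01 X100.30 Y44.48
M5
G00 X0.00 Y0.00

viewBox `0 0 150.77 123.95` with mm width/height → 1 unit = 1 mm. Flip: y_m = 123.95 − y_svg.

**Shape 1** — `<polyline>` open polyline, stroke `#ff8800` → cut (S859, F1096). Machine vertices: (138.03,64.28) → (10.46,42.42) → (60.19,70.91). Open path.

**Shape 2** — `<path>` rectangle, stroke `#ff8800` → cut (S859, F1096). Machine vertices: (77.20,112.43) → (103.40,112.43) → (103.40,53.45) → (77.20,53.45) → (77.20,112.43). Closed: final G1 returns to the first vertex.

**Shape 3** — `<polyline>` open polyline, stroke `#ff8800` → cut (S859, F1096). Machine vertices: (113.00,104.29) → (142.89,32.20) → (46.12,98.35) → (12.72,13.69) → (140.36,30.33) → (17.32,85.85). Open path.

**Shape 4** — `<path>` regular polygon, stroke `#ff8800` → cut (S859, F1096). Machine vertices: (87.77,88.59) → (106.02,70.56) → (103.30,45.06) → (81.67,31.28) → (57.41,39.60) → (48.79,63.76) → (62.30,85.56) → (87.77,88.59). Closed: final G1 returns to the first vertex.

**Shape 5** — `<path>` quadratic bezier, stroke `#ff8800` → cut (S859, F1096). Control points (SVG): P0=(52.54,103.34), P1=(94.73,81.67), P2=(100.30,79.47); sampled at t=k/5. Machine vertices: (52.54,20.61) → (67.95,28.50) → (80.43,34.83) → (89.98,39.60) → (96.61,42.82) → (100.30,44.48). Open path.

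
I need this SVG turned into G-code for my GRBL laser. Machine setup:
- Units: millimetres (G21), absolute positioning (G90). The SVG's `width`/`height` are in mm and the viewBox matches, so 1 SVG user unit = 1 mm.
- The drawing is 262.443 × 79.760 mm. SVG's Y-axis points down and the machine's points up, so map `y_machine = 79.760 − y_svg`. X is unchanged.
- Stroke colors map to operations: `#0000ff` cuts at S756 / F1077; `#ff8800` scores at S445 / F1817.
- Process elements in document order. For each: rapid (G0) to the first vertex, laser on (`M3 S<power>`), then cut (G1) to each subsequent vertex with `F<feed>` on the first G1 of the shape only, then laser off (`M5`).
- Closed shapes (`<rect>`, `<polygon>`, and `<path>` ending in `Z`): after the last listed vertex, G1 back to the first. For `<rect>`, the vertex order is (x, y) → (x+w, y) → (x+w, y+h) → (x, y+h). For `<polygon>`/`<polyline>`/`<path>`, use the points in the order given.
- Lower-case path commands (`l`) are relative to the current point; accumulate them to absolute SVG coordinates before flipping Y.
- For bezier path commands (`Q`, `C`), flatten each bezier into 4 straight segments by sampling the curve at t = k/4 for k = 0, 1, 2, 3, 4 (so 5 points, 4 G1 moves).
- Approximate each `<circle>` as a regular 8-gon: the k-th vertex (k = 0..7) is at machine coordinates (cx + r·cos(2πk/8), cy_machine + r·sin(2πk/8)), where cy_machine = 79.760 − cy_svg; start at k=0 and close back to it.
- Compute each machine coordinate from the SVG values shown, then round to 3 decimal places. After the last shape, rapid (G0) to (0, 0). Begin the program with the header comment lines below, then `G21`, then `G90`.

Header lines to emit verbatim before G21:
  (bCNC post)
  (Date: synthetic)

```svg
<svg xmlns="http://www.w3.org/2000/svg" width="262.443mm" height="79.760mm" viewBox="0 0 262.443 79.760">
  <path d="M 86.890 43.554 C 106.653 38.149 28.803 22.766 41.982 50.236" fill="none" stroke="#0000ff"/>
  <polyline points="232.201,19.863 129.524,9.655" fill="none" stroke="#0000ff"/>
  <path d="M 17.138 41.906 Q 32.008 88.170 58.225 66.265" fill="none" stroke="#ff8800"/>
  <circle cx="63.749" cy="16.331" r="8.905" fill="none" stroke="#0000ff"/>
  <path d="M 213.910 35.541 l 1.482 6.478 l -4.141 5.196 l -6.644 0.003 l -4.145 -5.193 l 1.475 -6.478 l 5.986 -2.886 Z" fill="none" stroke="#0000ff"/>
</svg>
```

(bCNC post)
(Date: synthetic)
G21
G90
G0 X86.890 Y36.206
M3 S756
G1 X86.357 Y41.305 F1077
G1 X66.905 Y45.193
G1 X46.218 Y42.917
G1 X41.982 Y29.524
M5
G0 X232.201 Y59.897
M3 S756
G1 X129.524 Y70.105 F1077
M5
G0 X17.138 Y37.854
M3 S445
G1 X25.282 Y18.983 F1817
G1 X34.845 Y8.632
G1 X45.826 Y6.803
G1 X58.225 Y13.495
M5
G0 X72.654 Y63.429
M3 S756
G1 X70.046 Y69.726 F1077
G1 X63.749 Y72.334
G1 X57.452 Y69.726
G1 X54.844 Y63.429
G1 X57.452 Y57.132
G1 X63.749 Y54.524
G1 X70.046 Y57.132
G1 X72.654 Y63.429
M5
G0 X213.910 Y44.219
M3 S756
G1 X215.392 Y37.741 F1077
G1 X211.251 Y32.545
G1 X204.607 Y32.542
G1 X200.462 Y37.735
G1 X201.937 Y44.213
G1 X207.923 Y47.099
G1 X213.910 Y44.219
M5
G0 X0.000 Y0.000

1 u = 1 mm; y_m = 79.760 − y.

[1] `<path>` cubic bezier, #0000ff→cut S756 F1077: (86.890,36.206) → (86.357,41.305) → (66.905,45.193) → (46.218,42.917) → (41.982,29.524)

[2] `<polyline>` line segment, #0000ff→cut S756 F1077: (232.201,59.897) → (129.524,70.105)

[3] `<path>` quadratic bezier, #ff8800→score S445 F1817: (17.138,37.854) → (25.282,18.983) → (34.845,8.632) → (45.826,6.803) → (58.225,13.495)

[4] `<circle>` circle, #0000ff→cut S756 F1077: (72.654,63.429) → (70.046,69.726) → (63.749,72.334) → (57.452,69.726) → (54.844,63.429) → (57.452,57.132) → (63.749,54.524) → (70.046,57.132) → (72.654,63.429) (closed)

[5] `<path>` regular polygon, #0000ff→cut S756 F1077: (213.910,44.219) → (215.392,37.741) → (211.251,32.545) → (204.607,32.542) → (200.462,37.735) → (201.937,44.213) → (207.923,47.099) → (213.910,44.219) (closed)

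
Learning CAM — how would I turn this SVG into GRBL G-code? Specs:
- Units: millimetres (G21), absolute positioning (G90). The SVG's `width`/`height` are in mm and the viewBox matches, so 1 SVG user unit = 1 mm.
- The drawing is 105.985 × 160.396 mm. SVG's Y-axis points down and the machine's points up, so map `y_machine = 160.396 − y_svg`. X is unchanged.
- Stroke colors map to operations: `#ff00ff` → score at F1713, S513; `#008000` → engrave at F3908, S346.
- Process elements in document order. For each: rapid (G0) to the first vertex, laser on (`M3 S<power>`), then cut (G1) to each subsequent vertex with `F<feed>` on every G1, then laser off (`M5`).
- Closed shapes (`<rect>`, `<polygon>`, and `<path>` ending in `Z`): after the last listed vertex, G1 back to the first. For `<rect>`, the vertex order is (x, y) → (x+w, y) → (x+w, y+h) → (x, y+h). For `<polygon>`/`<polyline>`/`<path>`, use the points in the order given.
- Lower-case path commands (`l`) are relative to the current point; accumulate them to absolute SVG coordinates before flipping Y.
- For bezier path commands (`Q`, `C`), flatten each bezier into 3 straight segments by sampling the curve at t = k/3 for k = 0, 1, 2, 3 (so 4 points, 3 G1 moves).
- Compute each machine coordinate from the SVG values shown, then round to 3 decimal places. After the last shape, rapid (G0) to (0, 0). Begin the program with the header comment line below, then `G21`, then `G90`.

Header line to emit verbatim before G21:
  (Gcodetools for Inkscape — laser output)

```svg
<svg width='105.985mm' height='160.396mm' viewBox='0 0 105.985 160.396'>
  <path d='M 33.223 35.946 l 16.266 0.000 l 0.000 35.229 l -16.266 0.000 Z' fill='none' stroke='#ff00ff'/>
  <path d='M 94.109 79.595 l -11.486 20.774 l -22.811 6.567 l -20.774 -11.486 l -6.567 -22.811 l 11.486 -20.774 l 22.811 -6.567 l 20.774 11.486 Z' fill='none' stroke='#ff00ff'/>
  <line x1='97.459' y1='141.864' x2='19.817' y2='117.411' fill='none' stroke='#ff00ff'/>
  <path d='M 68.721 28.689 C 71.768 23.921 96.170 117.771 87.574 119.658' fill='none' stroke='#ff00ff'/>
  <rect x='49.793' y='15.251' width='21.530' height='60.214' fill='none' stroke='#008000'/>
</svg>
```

viewBox `0 0 105.985 160.396` with mm width/height → 1 unit = 1 mm. Flip: y_m = 160.396 − y_svg.

**Shape 1** — `<path>` rectangle, stroke `#ff00ff` → score (S513, F1713). Machine vertices: (33.223,124.450) → (49.489,124.450) → (49.489,89.221) → (33.223,89.221) → (33.223,124.450). Closed: final G1 returns to the first vertex.

**Shape 2** — `<path>` regular polygon, stroke `#ff00ff` → score (S513, F1713). Machine vertices: (94.109,80.801) → (82.623,60.027) → (59.812,53.460) → (39.038,64.946) → (32.471,87.757) → (43.957,108.531) → (66.768,115.098) → (87.542,103.612) → (94.109,80.801). Closed: final G1 returns to the first vertex.

**Shape 3** — `<line>` line segment, stroke `#ff00ff` → score (S513, F1713). Machine vertices: (97.459,18.532) → (19.817,42.985). Open path.

**Shape 4** — `<path>` cubic bezier, stroke `#ff00ff` → score (S513, F1713). Control points (SVG): P0=(68.721,28.689), P1=(71.768,23.921), P2=(96.170,117.771), P3=(87.574,119.658); sampled at t=k/3. Machine vertices: (68.721,131.707) → (76.873,110.661) → (87.184,66.221) → (87.574,40.738). Open path.

**Shape 5** — `<rect>` rectangle, stroke `#008000` → engrave (S346, F3908). Machine vertices: (49.793,145.145) → (71.323,145.145) → (71.323,84.931) → (49.793,84.931) → (49.793,145.145). Closed: final G1 returns to the first vertex.

(Gcodetools for Inkscape — laser output)
G21
G90
G0 X33.223 Y124.450
M3 S513
G1 X49.489 Y124.450 F1713
G1 X49.489 Y89.221 F1713
G1 X33.223 Y89.221 F1713
G1 X33.223 Y124.450 F1713
M5
G0 X94.109 Y80.801
M3 S513
G1 X82.623 Y60.027 F1713
G1 X59.812 Y53.460 F1713
G1 X39.038 Y64.946 F1713
G1 X32.471 Y87.757 F1713
G1 X43.957 Y108.531 F1713
G1 X66.768 Y115.098 F1713
G1 X87.542 Y103.612 F1713
G1 X94.109 Y80.801 F1713
M5
G0 X97.459 Y18.532
M3 S513
G1 X19.817 Y42.985 F1713
M5
G0 X68.721 Y131.707
M3 S513
G1 X76.873 Y110.661 F1713
G1 X87.184 Y66.221 F1713
G1 X87.574 Y40.738 F1713
M5
G0 X49.793 Y145.145
M3 S346
G1 X71.323 Y145.145 F3908
G1 X71.323 Y84.931 F3908
G1 X49.793 Y84.931 F3908
G1 X49.793 Y145.145 F3908
M5
G0 X0.000 Y0.000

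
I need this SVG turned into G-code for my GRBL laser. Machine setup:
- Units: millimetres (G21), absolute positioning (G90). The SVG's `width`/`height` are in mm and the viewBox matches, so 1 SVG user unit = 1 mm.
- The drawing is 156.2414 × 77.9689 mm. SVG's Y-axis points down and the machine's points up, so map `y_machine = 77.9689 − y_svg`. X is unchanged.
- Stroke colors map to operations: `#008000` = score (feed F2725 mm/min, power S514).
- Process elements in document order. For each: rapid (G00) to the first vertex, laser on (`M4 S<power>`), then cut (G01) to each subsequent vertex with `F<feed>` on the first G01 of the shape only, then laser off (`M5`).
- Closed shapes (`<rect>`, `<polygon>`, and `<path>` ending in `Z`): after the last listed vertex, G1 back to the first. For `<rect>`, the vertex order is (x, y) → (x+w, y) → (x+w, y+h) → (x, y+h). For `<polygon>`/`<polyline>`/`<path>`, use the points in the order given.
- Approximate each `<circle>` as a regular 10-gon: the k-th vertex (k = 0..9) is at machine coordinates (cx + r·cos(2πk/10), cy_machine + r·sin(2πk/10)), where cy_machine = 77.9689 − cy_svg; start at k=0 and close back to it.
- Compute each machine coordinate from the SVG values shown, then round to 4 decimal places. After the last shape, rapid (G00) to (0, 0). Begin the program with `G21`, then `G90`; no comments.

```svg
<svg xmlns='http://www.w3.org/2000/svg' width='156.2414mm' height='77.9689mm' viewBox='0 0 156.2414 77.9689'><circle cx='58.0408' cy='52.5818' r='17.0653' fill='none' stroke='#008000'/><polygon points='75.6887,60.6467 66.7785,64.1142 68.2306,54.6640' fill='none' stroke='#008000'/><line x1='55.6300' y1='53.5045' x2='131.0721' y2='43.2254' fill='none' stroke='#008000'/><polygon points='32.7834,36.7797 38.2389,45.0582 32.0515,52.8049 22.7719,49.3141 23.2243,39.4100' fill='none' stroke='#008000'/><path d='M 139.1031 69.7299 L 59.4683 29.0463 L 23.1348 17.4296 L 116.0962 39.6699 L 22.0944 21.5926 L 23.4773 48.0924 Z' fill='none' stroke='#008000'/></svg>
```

Since the viewBox matches the mm dimensions, user units are millimetres directly. The only transform is the Y-flip y_m = 77.9689 − y_svg.

Shape 1 is a circle drawn with `<circle>`. Its stroke #008000 means score at S514, F2725. After flipping Y the toolpath is (75.1061,25.3871) → (71.8469,35.4178) → (63.3143,41.6172) → (52.7673,41.6172) → (44.2347,35.4178) → (40.9755,25.3871) → (44.2347,15.3564) → (52.7673,9.1570) → (63.3143,9.1570) → (71.8469,15.3564) → (75.1061,25.3871), returning to the start.

Shape 2 is a regular polygon drawn with `<polygon>`. Its stroke #008000 means score at S514, F2725. After flipping Y the toolpath is (75.6887,17.3222) → (66.7785,13.8547) → (68.2306,23.3049) → (75.6887,17.3222), returning to the start.

Shape 3 is a line segment drawn with `<line>`. Its stroke #008000 means score at S514, F2725. After flipping Y the toolpath is (55.6300,24.4644) → (131.0721,34.7435).

Shape 4 is a regular polygon drawn with `<polygon>`. Its stroke #008000 means score at S514, F2725. After flipping Y the toolpath is (32.7834,41.1892) → (38.2389,32.9107) → (32.0515,25.1640) → (22.7719,28.6548) → (23.2243,38.5589) → (32.7834,41.1892), returning to the start.

Shape 5 is a closed polygon drawn with `<path>`. Its stroke #008000 means score at S514, F2725. After flipping Y the toolpath is (139.1031,8.2390) → (59.4683,48.9226) → (23.1348,60.5393) → (116.0962,38.2990) → (22.0944,56.3763) → (23.4773,29.8765) → (139.1031,8.2390), returning to the start.

G21
G90
G00 X75.1061 Y25.3871
M4 S514
G01 X71.8469 Y35.4178 F2725
G01 X63.3143 Y41.6172
G01 X52.7673 Y41.6172
G01 X44.2347 Y35.4178
G01 X40.9755 Y25.3871
G01 X44.2347 Y15.3564
G01 X52.7673 Y9.1570
G01 X63.3143 Y9.1570
G01 X71.8469 Y15.3564
G01 X75.1061 Y25.3871
M5
G00 X75.6887 Y17.3222
M4 S514
G01 X66.7785 Y13.8547 F2725
G01 X68.2306 Y23.3049
G01 X75.6887 Y17.3222
M5
G00 X55.6300 Y24.4644
M4 S514
G01 X131.0721 Y34.7435 F2725
M5
G00 X32.7834 Y41.1892
M4 S514
G01 X38.2389 Y32.9107 F2725
G01 X32.0515 Y25.1640
G01 X22.7719 Y28.6548
G01 X23.2243 Y38.5589
G01 X32.7834 Y41.1892
M5
G00 X139.1031 Y8.2390
M4 S514
G01 X59.4683 Y48.9226 F2725
G01 X23.1348 Y60.5393
G01 X116.0962 Y38.2990
G01 X22.0944 Y56.3763
G01 X23.4773 Y29.8765
G01 X139.1031 Y8.2390
M5
G00 X0.0000 Y0.0000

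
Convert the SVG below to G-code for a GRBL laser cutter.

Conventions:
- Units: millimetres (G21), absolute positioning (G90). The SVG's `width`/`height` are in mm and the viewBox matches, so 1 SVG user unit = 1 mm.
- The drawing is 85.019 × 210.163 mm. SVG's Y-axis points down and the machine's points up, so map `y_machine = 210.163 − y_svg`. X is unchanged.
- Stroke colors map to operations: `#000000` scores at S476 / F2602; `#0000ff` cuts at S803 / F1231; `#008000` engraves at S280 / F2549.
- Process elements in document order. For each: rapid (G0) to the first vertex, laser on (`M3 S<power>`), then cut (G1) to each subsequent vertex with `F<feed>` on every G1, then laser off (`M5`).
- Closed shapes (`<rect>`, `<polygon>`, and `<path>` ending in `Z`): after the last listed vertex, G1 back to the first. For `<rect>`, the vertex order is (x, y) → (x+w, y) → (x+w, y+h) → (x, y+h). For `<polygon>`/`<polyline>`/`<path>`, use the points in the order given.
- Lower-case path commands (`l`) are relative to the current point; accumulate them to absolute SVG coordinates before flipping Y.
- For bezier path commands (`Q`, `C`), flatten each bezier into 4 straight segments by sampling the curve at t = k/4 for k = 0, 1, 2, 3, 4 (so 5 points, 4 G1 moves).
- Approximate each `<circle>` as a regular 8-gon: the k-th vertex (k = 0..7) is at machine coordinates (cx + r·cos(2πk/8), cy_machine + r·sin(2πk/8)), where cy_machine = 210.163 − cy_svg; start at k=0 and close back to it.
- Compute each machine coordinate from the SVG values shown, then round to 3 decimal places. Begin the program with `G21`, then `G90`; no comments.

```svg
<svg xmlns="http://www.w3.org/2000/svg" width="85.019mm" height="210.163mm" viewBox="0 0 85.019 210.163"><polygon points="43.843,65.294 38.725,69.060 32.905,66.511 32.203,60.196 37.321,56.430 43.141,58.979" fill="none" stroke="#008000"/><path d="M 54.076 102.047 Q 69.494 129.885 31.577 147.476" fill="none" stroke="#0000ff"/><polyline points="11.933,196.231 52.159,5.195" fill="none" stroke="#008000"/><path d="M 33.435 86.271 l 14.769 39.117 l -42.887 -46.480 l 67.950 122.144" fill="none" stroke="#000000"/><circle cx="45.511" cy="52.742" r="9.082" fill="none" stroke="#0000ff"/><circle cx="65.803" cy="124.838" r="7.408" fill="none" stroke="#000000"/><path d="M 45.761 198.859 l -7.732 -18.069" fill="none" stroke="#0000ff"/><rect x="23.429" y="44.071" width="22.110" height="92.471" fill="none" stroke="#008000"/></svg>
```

1 u = 1 mm; y_m = 210.163 − y.

[1] `<polygon>` regular polygon, #008000→engrave S280 F2549: (43.843,144.869) → (38.725,141.103) → (32.905,143.652) → (32.203,149.967) → (37.321,153.733) → (43.141,151.184) → (43.843,144.869) (closed)

[2] `<path>` quadratic bezier, #0000ff→cut S803 F1231: (54.076,108.116) → (58.452,94.837) → (56.160,82.840) → (47.202,72.123) → (31.577,62.687)

[3] `<polyline>` line segment, #008000→engrave S280 F2549: (11.933,13.932) → (52.159,204.968)

[4] `<path>` open polyline, #000000→score S476 F2602: (33.435,123.892) → (48.204,84.775) → (5.317,131.255) → (73.267,9.111)

[5] `<circle>` circle, #0000ff→cut S803 F1231: (54.593,157.421) → (51.933,163.843) → (45.511,166.503) → (39.089,163.843) → (36.429,157.421) → (39.089,150.999) → (45.511,148.339) → (51.933,150.999) → (54.593,157.421) (closed)

[6] `<circle>` circle, #000000→score S476 F2602: (73.211,85.325) → (71.041,90.563) → (65.803,92.733) → (60.565,90.563) → (58.395,85.325) → (60.565,80.087) → (65.803,77.917) → (71.041,80.087) → (73.211,85.325) (closed)

[7] `<path>` line segment, #0000ff→cut S803 F1231: (45.761,11.304) → (38.029,29.373)

[8] `<rect>` rectangle, #008000→engrave S280 F2549: (23.429,166.092) → (45.539,166.092) → (45.539,73.621) → (23.429,73.621) → (23.429,166.092) (closed)

G21
G90
G0 X43.843 Y144.869
M3 S280
G1 X38.725 Y141.103 F2549
G1 X32.905 Y143.652 F2549
G1 X32.203 Y149.967 F2549
G1 X37.321 Y153.733 F2549
G1 X43.141 Y151.184 F2549
G1 X43.843 Y144.869 F2549
M5
G0 X54.076 Y108.116
M3 S803
G1 X58.452 Y94.837 F1231
G1 X56.160 Y82.840 F1231
G1 X47.202 Y72.123 F1231
G1 X31.577 Y62.687 F1231
M5
G0 X11.933 Y13.932
M3 S280
G1 X52.159 Y204.968 F2549
M5
G0 X33.435 Y123.892
M3 S476
G1 X48.204 Y84.775 F2602
G1 X5.317 Y131.255 F2602
G1 X73.267 Y9.111 F2602
M5
G0 X54.593 Y157.421
M3 S803
G1 X51.933 Y163.843 F1231
G1 X45.511 Y166.503 F1231
G1 X39.089 Y163.843 F1231
G1 X36.429 Y157.421 F1231
G1 X39.089 Y150.999 F1231
G1 X45.511 Y148.339 F1231
G1 X51.933 Y150.999 F1231
G1 X54.593 Y157.421 F1231
M5
G0 X73.211 Y85.325
M3 S476
G1 X71.041 Y90.563 F2602
G1 X65.803 Y92.733 F2602
G1 X60.565 Y90.563 F2602
G1 X58.395 Y85.325 F2602
G1 X60.565 Y80.087 F2602
G1 X65.803 Y77.917 F2602
G1 X71.041 Y80.087 F2602
G1 X73.211 Y85.325 F2602
M5
G0 X45.761 Y11.304
M3 S803
G1 X38.029 Y29.373 F1231
M5
G0 X23.429 Y166.092
M3 S280
G1 X45.539 Y166.092 F2549
G1 X45.539 Y73.621 F2549
G1 X23.429 Y73.621 F2549
G1 X23.429 Y166.092 F2549
M5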